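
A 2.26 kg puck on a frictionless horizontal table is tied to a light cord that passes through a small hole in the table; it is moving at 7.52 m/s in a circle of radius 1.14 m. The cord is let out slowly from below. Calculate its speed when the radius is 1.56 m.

v₂ ≈ 5.50 m/s

The only horizontal force on the mass is along the cord (radial), so it exerts no torque about the hole and angular momentum m v r is conserved.
v₂ = v₁ r₁ / r₂ = (7.52)(1.14) / (1.56) = 5.495 m/s.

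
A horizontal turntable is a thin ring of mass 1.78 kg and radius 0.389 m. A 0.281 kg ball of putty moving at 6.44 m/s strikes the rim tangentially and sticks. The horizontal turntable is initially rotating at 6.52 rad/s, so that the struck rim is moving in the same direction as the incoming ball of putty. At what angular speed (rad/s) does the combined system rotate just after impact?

|ω_f| ≈ 7.89 rad/s

The axle reaction passes through the axle and exerts no torque about it; angular momentum about the axle is conserved through the impact.
I_p = (1.78)(0.389)² = 0.2694 kg·m². Taking the sense of the ball of putty's angular momentum as positive, L_{ball} = m v R = (0.281)(6.44)(0.389) = 0.7039 kg·m²/s.
L_i = +I_p ω_p + m v R = +(0.2694)(6.52) + 0.7039 = 2.460 kg·m²/s.
After sticking, I_f = I_p + m R² = 0.2694 + (0.281)(0.389)² = 0.3119 kg·m².
ω_f = L_i / I_f = 2.460 / 0.3119 = 7.888 rad/s.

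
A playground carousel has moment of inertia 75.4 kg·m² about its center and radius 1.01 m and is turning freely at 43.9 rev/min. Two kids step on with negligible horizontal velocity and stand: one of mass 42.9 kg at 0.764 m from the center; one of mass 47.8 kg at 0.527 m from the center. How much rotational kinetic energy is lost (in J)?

No external torque acts about the center; L_before = L_after.
Added inertia Σmr² = (42.9)(0.764)² + (47.8)(0.527)² = 38.32 kg·m²; I_f = 75.40 + 38.32 = 113.7 kg·m².
ω_f = I_p ω_i / I_f = (75.40)(43.9) / 113.7 = 29.11 rpm.
KE_i = ½(75.40)(4.597 rad/s)² = 796.8 J; KE_f = ½(113.7)(3.048)² = 528.3 J.

energy lost ≈ 268 J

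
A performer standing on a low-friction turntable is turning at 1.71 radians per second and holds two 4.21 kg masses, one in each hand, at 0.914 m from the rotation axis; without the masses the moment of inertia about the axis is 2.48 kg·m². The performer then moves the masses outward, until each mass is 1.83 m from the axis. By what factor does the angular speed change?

With no external torque about the axis, L is conserved: I₁ω₁ = I₂ω₂.
I₁ = 2.48 + 2(4.21)(0.914)² = 9.514 kg·m²; I₂ = 2.48 + 2(4.21)(1.83)² = 30.68 kg·m².
ω₂/ω₁ = I₁/I₂ = 9.514 / 30.68 = 0.3101.

ω₂/ω₁ ≈ 0.310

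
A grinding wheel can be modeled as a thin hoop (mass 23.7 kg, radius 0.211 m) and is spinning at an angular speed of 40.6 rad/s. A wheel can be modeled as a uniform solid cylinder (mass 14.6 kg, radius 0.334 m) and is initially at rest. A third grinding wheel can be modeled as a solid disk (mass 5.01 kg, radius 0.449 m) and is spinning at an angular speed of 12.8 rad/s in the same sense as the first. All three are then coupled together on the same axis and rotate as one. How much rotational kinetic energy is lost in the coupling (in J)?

ΔKE lost ≈ 399 J

No external torque acts about the common axis, so total angular momentum is conserved.
Moments of inertia: I_A = (23.7)(0.211)² = 1.055 kg·m²; I_B = ½(14.6)(0.334)² = 0.8144 kg·m²; I_C = ½(5.01)(0.449)² = 0.5050 kg·m².
Taking A's sense as positive: L = (1.055)(40.6) + (0.5050)(12.8) = 49.30 kg·m²·rad/s.
Combined I = 1.055 + 0.8144 + 0.5050 = 2.375 kg·m².
ω_f = L / I = 49.30 / 2.375 = 20.76 rad/s.
KE_i = ½ΣIω² = 911.0 J; KE_f = ½(2.375)(20.76)² = 511.9 J.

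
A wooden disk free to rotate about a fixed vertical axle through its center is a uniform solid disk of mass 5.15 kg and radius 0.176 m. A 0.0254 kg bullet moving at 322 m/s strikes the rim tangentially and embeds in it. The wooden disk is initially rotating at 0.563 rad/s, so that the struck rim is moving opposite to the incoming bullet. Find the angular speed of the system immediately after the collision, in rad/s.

|ω_f| ≈ 17.3 rad/s

About the axle the impulsive forces during the collision are internal, so angular momentum about that axis is conserved.
I_p = ½(5.15)(0.176)² = 0.07976 kg·m². Taking the sense of the bullet's angular momentum as positive, L_{bullet} = m v R = (0.0254)(322)(0.176) = 1.439 kg·m²/s.
L_i = −I_p ω_p + m v R = −(0.07976)(0.563) + 1.439 = 1.395 kg·m²/s.
After sticking, I_f = I_p + m R² = 0.07976 + (0.0254)(0.176)² = 0.08055 kg·m².
ω_f = L_i / I_f = 1.395 / 0.08055 = 17.31 rad/s.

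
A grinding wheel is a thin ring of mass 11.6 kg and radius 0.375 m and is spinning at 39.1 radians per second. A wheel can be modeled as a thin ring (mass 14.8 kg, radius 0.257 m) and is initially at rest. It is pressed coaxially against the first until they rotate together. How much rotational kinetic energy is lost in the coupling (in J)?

No external torque acts about the common axis, so total angular momentum is conserved.
Moments of inertia: I_A = (11.6)(0.375)² = 1.631 kg·m²; I_B = (14.8)(0.257)² = 0.9775 kg·m².
Taking A's sense as positive: L = (1.631)(39.1) = 63.78 kg·m²·rad/s.
Combined I = 1.631 + 0.9775 = 2.609 kg·m².
ω_f = L / I = 63.78 / 2.609 = 24.45 rad/s.
KE_i = ½ΣIω² = 1247 J; KE_f = ½(2.609)(24.45)² = 779.7 J.

ΔKE lost ≈ 467 J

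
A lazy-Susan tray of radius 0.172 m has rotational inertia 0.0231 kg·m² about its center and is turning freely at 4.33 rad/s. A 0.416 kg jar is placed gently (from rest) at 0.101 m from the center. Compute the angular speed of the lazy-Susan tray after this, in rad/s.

ω_f ≈ 3.66 rad/s

No external torque acts about the center; L_before = L_after.
Added inertia Σmr² = (0.416)(0.101)² = 0.004244 kg·m²; I_f = 0.02310 + 0.004244 = 0.02734 kg·m².
ω_f = I_p ω_i / I_f = (0.02310)(4.33) / 0.02734 = 3.658 rad/s.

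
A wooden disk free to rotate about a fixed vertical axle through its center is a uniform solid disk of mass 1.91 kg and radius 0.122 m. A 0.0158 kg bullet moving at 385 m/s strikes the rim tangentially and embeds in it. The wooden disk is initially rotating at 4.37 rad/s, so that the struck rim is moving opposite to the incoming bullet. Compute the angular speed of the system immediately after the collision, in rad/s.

|ω_f| ≈ 47.1 rad/s

About the axle the impulsive forces during the collision are internal, so angular momentum about that axis is conserved.
I_p = ½(1.91)(0.122)² = 0.01421 kg·m². Taking the sense of the bullet's angular momentum as positive, L_{bullet} = m v R = (0.0158)(385)(0.122) = 0.7421 kg·m²/s.
L_i = −I_p ω_p + m v R = −(0.01421)(4.37) + 0.7421 = 0.6800 kg·m²/s.
After sticking, I_f = I_p + m R² = 0.01421 + (0.0158)(0.122)² = 0.01445 kg·m².
ω_f = L_i / I_f = 0.6800 / 0.01445 = 47.06 rad/s.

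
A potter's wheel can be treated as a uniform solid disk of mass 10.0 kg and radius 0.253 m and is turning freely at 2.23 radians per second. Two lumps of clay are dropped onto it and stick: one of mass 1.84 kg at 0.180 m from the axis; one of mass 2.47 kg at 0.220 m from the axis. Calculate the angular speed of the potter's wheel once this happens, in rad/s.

ω_f ≈ 1.43 rad/s

No external torque acts about the axis; L_before = L_after.
I_p = ½(10.0)(0.253)² = 0.3200 kg·m².
Added inertia Σmr² = (1.84)(0.180)² + (2.47)(0.220)² = 0.1792 kg·m²; I_f = 0.3200 + 0.1792 = 0.4992 kg·m².
ω_f = I_p ω_i / I_f = (0.3200)(2.23) / 0.4992 = 1.430 rad/s.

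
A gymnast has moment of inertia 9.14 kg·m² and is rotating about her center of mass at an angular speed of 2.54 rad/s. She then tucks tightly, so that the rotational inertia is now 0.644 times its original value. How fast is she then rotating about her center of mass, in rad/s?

ω₂ ≈ 3.94 rad/s

With no external torque about the axis, L is conserved: I₁ω₁ = I₂ω₂.
I₂ = 0.644 × 9.14 = 5.886 kg·m².
ω₂ = I₁ω₁ / I₂ = (9.140)(2.54 rad/s) / (5.886) = 3.944 rad/s.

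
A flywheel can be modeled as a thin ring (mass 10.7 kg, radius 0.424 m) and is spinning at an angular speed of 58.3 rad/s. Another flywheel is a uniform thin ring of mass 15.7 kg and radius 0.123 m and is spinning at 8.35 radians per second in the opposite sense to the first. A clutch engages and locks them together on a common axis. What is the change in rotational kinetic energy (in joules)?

The coupling torques are internal; angular momentum about the shared axis is conserved.
Moments of inertia: I_A = (10.7)(0.424)² = 1.924 kg·m²; I_B = (15.7)(0.123)² = 0.2375 kg·m².
Taking A's sense as positive: L = (1.924)(58.3) − (0.2375)(8.35) = 110.2 kg·m²·rad/s.
Combined I = 1.924 + 0.2375 = 2.161 kg·m².
ω_f = L / I = 110.2 / 2.161 = 50.97 rad/s.
KE_i = ½ΣIω² = 3277 J; KE_f = ½(2.161)(50.97)² = 2808 J.

ΔKE ≈ -470 J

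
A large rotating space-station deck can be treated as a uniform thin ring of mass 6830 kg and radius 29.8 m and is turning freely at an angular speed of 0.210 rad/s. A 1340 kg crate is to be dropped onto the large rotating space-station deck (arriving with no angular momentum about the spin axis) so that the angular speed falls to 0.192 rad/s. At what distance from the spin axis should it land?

r ≈ 20.6 m

The added mass arrives with no angular momentum about the spin axis, and any external torque about the spin axis is negligible, so the system's angular momentum is conserved.
I_p = (6830)(29.8)² = 6.065e+06 kg·m².
I_p ω_i = (I_p + m r²) ω_f ⇒ m r² = I_p(ω_i/ω_f − 1) = 6.065e+06(0.210/0.192 − 1) = 5.686e+05 kg·m².
r = √(5.686e+05/1340) = 20.60 m.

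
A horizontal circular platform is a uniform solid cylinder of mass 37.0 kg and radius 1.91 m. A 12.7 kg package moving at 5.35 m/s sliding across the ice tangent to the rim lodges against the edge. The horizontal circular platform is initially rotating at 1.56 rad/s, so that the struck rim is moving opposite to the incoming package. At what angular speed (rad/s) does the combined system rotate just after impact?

|ω_f| ≈ 0.215 rad/s

The axle reaction passes through the central axle and exerts no torque about it; angular momentum about the central axle is conserved through the impact.
I_p = ½(37.0)(1.91)² = 67.49 kg·m². Taking the sense of the package's angular momentum as positive, L_{package} = m v R = (12.7)(5.35)(1.91) = 129.8 kg·m²/s.
L_i = −I_p ω_p + m v R = −(67.49)(1.56) + 129.8 = 24.49 kg·m²/s.
After sticking, I_f = I_p + m R² = 67.49 + (12.7)(1.91)² = 113.8 kg·m².
ω_f = L_i / I_f = 24.49 / 113.8 = 0.2152 rad/s.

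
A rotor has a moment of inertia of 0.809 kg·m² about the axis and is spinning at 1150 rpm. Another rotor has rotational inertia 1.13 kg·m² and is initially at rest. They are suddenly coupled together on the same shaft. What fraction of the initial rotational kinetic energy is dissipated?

The coupling torques are internal; angular momentum about the shared axis is conserved.
Taking A's sense as positive: L = (0.8090)(1150) = 930.4 kg·m²·rpm.
Combined I = 0.8090 + 1.130 = 1.939 kg·m².
ω_f = L / I = 930.4 / 1.939 = 479.8 rpm.
KE_i = ½ΣIω² = 5866 J; KE_f = ½(1.939)(50.25)² = 2448 J.
Fraction dissipated = (KE_i − KE_f)/KE_i = 0.5828.

fraction ≈ 0.583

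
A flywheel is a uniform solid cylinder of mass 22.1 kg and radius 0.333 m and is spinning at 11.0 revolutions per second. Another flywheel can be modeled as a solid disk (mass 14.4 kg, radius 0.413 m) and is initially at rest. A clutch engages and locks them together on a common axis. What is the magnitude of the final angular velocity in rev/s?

|ω_f| ≈ 5.49 rev/s

The coupling torques are internal; angular momentum about the shared axis is conserved.
Moments of inertia: I_A = ½(22.1)(0.333)² = 1.225 kg·m²; I_B = ½(14.4)(0.413)² = 1.228 kg·m².
Taking A's sense as positive: L = (1.225)(11.0) = 13.48 kg·m²·rev/s.
Combined I = 1.225 + 1.228 = 2.453 kg·m².
ω_f = L / I = 13.48 / 2.453 = 5.494 rev/s.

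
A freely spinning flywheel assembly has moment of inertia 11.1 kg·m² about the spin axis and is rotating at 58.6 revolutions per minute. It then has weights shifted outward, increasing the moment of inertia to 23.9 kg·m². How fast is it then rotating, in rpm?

ω₂ ≈ 27.2 rpm

No external torque acts about the spin axis, so angular momentum is conserved.
ω₂ = I₁ω₁ / I₂ = (11.10)(58.6 rpm) / (23.90) = 27.22 rpm.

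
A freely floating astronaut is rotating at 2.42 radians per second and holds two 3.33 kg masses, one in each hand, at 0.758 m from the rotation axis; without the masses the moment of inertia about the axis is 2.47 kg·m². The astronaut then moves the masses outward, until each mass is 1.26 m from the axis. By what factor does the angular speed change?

ω₂/ω₁ ≈ 0.483

With no external torque about the axis, L is conserved: I₁ω₁ = I₂ω₂.
I₁ = 2.47 + 2(3.33)(0.758)² = 6.297 kg·m²; I₂ = 2.47 + 2(3.33)(1.26)² = 13.04 kg·m².
ω₂/ω₁ = I₁/I₂ = 6.297 / 13.04 = 0.4827.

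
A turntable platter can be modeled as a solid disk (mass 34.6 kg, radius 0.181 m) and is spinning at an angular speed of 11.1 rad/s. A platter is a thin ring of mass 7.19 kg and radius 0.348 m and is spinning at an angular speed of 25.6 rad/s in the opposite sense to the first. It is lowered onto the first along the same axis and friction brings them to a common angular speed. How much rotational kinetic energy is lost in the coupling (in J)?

No external torque acts about the common axis, so total angular momentum is conserved.
Moments of inertia: I_A = ½(34.6)(0.181)² = 0.5668 kg·m²; I_B = (7.19)(0.348)² = 0.8707 kg·m².
Taking A's sense as positive: L = (0.5668)(11.1) − (0.8707)(25.6) = -16.00 kg·m²·rad/s.
Combined I = 0.5668 + 0.8707 = 1.438 kg·m².
ω_f = L / I = -16.00 / 1.438 = -11.13 rad/s.
KE_i = ½ΣIω² = 320.2 J; KE_f = ½(1.438)(11.13)² = 89.04 J.

ΔKE lost ≈ 231 J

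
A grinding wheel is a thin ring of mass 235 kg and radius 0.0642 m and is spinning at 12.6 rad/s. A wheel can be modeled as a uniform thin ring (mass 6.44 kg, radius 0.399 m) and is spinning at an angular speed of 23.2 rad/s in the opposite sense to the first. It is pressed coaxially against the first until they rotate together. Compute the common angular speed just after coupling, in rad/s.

|ω_f| ≈ 5.81 rad/s

No external torque acts about the common axis, so total angular momentum is conserved.
Moments of inertia: I_A = (235)(0.0642)² = 0.9686 kg·m²; I_B = (6.44)(0.399)² = 1.025 kg·m².
Taking A's sense as positive: L = (0.9686)(12.6) − (1.025)(23.2) = -11.58 kg·m²·rad/s.
Combined I = 0.9686 + 1.025 = 1.994 kg·m².
ω_f = L / I = -11.58 / 1.994 = -5.809 rad/s.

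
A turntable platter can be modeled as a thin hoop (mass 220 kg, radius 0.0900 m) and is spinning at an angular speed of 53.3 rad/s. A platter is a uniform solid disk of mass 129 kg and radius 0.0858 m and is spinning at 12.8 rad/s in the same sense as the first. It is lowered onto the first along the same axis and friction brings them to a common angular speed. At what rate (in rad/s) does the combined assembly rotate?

|ω_f| ≈ 44.8 rad/s

No external torque acts about the common axis, so total angular momentum is conserved.
Moments of inertia: I_A = (220)(0.0900)² = 1.782 kg·m²; I_B = ½(129)(0.0858)² = 0.4748 kg·m².
Taking A's sense as positive: L = (1.782)(53.3) + (0.4748)(12.8) = 101.1 kg·m²·rad/s.
Combined I = 1.782 + 0.4748 = 2.257 kg·m².
ω_f = L / I = 101.1 / 2.257 = 44.78 rad/s.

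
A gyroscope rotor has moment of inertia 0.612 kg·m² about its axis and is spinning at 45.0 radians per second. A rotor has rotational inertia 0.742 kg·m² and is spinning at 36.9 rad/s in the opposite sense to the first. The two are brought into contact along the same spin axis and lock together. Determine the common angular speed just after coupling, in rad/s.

The coupling torques are internal; angular momentum about the shared axis is conserved.
Taking A's sense as positive: L = (0.6120)(45.0) − (0.7420)(36.9) = 0.1602 kg·m²·rad/s.
Combined I = 0.6120 + 0.7420 = 1.354 kg·m².
ω_f = L / I = 0.1602 / 1.354 = 0.1183 rad/s.

|ω_f| ≈ 0.118 rad/s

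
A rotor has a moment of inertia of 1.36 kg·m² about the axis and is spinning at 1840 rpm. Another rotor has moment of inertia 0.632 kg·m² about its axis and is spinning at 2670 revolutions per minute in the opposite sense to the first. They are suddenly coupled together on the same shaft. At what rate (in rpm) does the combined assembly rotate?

|ω_f| ≈ 409 rpm

No external torque acts about the common axis, so total angular momentum is conserved.
Taking A's sense as positive: L = (1.360)(1840) − (0.6320)(2670) = 815.0 kg·m²·rpm.
Combined I = 1.360 + 0.6320 = 1.992 kg·m².
ω_f = L / I = 815.0 / 1.992 = 409.1 rpm.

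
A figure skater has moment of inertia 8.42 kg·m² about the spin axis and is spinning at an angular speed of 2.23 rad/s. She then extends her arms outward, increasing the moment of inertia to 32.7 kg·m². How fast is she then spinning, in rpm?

ω₂ ≈ 5.48 rpm

With no external torque about the axis, L is conserved: I₁ω₁ = I₂ω₂.
ω₂ = I₁ω₁ / I₂ = (8.420)(2.23 rad/s) / (32.70) = 0.5742 rad/s = 5.483 rpm.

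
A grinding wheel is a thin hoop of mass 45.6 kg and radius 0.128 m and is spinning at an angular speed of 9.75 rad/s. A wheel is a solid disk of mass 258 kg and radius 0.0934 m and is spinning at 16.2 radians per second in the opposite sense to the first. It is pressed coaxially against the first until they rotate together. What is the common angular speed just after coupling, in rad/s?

|ω_f| ≈ 5.85 rad/s

No external torque acts about the common axis, so total angular momentum is conserved.
Moments of inertia: I_A = (45.6)(0.128)² = 0.7471 kg·m²; I_B = ½(258)(0.0934)² = 1.125 kg·m².
Taking A's sense as positive: L = (0.7471)(9.75) − (1.125)(16.2) = -10.95 kg·m²·rad/s.
Combined I = 0.7471 + 1.125 = 1.872 kg·m².
ω_f = L / I = -10.95 / 1.872 = -5.846 rad/s.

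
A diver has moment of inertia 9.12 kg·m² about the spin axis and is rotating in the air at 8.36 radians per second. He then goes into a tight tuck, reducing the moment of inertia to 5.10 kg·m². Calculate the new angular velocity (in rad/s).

ω₂ ≈ 14.9 rad/s

With no external torque about the axis, L is conserved: I₁ω₁ = I₂ω₂.
ω₂ = I₁ω₁ / I₂ = (9.120)(8.36 rad/s) / (5.100) = 14.95 rad/s.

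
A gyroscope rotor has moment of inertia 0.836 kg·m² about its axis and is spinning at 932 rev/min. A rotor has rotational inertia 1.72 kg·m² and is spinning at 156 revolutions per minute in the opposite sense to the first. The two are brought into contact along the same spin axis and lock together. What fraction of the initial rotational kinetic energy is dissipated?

fraction ≈ 0.867

The coupling torques are internal; angular momentum about the shared axis is conserved.
Taking A's sense as positive: L = (0.8360)(932) − (1.720)(156) = 510.8 kg·m²·rpm.
Combined I = 0.8360 + 1.720 = 2.556 kg·m².
ω_f = L / I = 510.8 / 2.556 = 199.9 rpm.
KE_i = ½ΣIω² = 4211 J; KE_f = ½(2.556)(20.93)² = 559.8 J.
Fraction dissipated = (KE_i − KE_f)/KE_i = 0.8671.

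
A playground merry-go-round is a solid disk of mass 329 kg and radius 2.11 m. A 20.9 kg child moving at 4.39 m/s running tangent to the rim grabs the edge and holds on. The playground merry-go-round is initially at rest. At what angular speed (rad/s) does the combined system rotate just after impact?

About the axle the impulsive forces during the collision are internal, so angular momentum about that axis is conserved.
I_p = ½(329)(2.11)² = 732.4 kg·m². Taking the sense of the child's angular momentum as positive, L_{child} = m v R = (20.9)(4.39)(2.11) = 193.6 kg·m²/s.
L_i = 0 + 193.6 = 193.6 kg·m²/s.
After sticking, I_f = I_p + m R² = 732.4 + (20.9)(2.11)² = 825.4 kg·m².
ω_f = L_i / I_f = 193.6 / 825.4 = 0.2345 rad/s.

|ω_f| ≈ 0.235 rad/s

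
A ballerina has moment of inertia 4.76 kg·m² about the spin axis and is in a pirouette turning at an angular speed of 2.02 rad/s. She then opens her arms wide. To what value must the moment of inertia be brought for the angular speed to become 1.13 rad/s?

I₂ ≈ 8.51 kg·m²

No external torque acts about the spin axis, so angular momentum is conserved.
I₂ = I₁ω₁ / ω₂ = (4.76)(2.02) / (1.13) = 8.509 kg·m².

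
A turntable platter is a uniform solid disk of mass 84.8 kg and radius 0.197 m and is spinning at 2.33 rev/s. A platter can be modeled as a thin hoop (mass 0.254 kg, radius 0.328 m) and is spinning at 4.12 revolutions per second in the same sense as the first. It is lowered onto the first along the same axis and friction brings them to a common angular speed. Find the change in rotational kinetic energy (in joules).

No external torque acts about the common axis, so total angular momentum is conserved.
Moments of inertia: I_A = ½(84.8)(0.197)² = 1.646 kg·m²; I_B = (0.254)(0.328)² = 0.02733 kg·m².
Taking A's sense as positive: L = (1.646)(2.33) + (0.02733)(4.12) = 3.947 kg·m²·rev/s.
Combined I = 1.646 + 0.02733 = 1.673 kg·m².
ω_f = L / I = 3.947 / 1.673 = 2.359 rev/s.
KE_i = ½ΣIω² = 185.5 J; KE_f = ½(1.673)(14.82)² = 183.8 J.

ΔKE ≈ -1.70 J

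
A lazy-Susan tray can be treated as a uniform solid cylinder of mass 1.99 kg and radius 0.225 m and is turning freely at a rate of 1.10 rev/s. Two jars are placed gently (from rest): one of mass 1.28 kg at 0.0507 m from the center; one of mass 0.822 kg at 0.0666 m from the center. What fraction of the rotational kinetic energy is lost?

No external torque acts about the center; L_before = L_after.
I_p = ½(1.99)(0.225)² = 0.05037 kg·m².
Added inertia Σmr² = (1.28)(0.0507)² + (0.822)(0.0666)² = 0.006936 kg·m²; I_f = 0.05037 + 0.006936 = 0.05731 kg·m².
ω_f = I_p ω_i / I_f = (0.05037)(1.10) / 0.05731 = 0.9669 rev/s.
KE_i = ½(0.05037)(6.912 rad/s)² = 1.203 J; KE_f = ½(0.05731)(6.075)² = 1.057 J.
Fraction lost = 0.1210.

fraction ≈ 0.121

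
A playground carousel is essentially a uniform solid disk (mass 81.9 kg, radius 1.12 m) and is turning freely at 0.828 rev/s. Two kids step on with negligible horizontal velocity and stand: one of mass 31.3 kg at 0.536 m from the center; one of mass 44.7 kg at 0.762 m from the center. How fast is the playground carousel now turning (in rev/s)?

ω_f ≈ 0.493 rev/s

No external torque acts about the center; L_before = L_after.
I_p = ½(81.9)(1.12)² = 51.37 kg·m².
Added inertia Σmr² = (31.3)(0.536)² + (44.7)(0.762)² = 34.95 kg·m²; I_f = 51.37 + 34.95 = 86.31 kg·m².
ω_f = I_p ω_i / I_f = (51.37)(0.828) / 86.31 = 0.4928 rev/s.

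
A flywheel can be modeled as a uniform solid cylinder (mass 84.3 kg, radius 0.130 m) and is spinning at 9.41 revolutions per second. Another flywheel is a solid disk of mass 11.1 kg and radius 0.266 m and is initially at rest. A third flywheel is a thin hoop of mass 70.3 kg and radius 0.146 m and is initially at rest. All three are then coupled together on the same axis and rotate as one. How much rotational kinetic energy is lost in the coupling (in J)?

ΔKE lost ≈ 904 J

The coupling torques are internal; angular momentum about the shared axis is conserved.
Moments of inertia: I_A = ½(84.3)(0.130)² = 0.7123 kg·m²; I_B = ½(11.1)(0.266)² = 0.3927 kg·m²; I_C = (70.3)(0.146)² = 1.499 kg·m².
Taking A's sense as positive: L = (0.7123)(9.41) = 6.703 kg·m²·rev/s.
Combined I = 0.7123 + 0.3927 + 1.499 = 2.604 kg·m².
ω_f = L / I = 6.703 / 2.604 = 2.575 rev/s.
KE_i = ½ΣIω² = 1245 J; KE_f = ½(2.604)(16.18)² = 340.7 J.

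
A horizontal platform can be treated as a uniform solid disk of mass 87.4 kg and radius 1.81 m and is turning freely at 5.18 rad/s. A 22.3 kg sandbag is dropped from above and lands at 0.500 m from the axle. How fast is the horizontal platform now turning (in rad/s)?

The added mass arrives with no angular momentum about the axle, and any external torque about the axle is negligible, so the system's angular momentum is conserved.
I_p = ½(87.4)(1.81)² = 143.2 kg·m².
Added inertia Σmr² = (22.3)(0.500)² = 5.575 kg·m²; I_f = 143.2 + 5.575 = 148.7 kg·m².
ω_f = I_p ω_i / I_f = (143.2)(5.18) / 148.7 = 4.986 rad/s.

ω_f ≈ 4.99 rad/s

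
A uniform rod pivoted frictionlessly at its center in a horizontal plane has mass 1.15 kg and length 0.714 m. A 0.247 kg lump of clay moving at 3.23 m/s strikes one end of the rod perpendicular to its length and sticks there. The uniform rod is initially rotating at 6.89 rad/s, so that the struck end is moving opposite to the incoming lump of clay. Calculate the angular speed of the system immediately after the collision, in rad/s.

About the pivot the impulsive forces during the collision are internal, so angular momentum about that axis is conserved.
I_p = (1/12)(1.15)(0.714)² = 0.04886 kg·m². Taking the sense of the lump of clay's angular momentum as positive, L_{lump} = m v R = (0.247)(3.23)(0.714/2) = 0.2848 kg·m²/s.
L_i = −I_p ω_p + m v R = −(0.04886)(6.89) + 0.2848 = -0.05180 kg·m²/s.
After sticking, I_f = I_p + m R² = 0.04886 + (0.247)(0.714/2)² = 0.08034 kg·m².
ω_f = L_i / I_f = -0.05180 / 0.08034 = -0.6447 rad/s.

|ω_f| ≈ 0.645 rad/s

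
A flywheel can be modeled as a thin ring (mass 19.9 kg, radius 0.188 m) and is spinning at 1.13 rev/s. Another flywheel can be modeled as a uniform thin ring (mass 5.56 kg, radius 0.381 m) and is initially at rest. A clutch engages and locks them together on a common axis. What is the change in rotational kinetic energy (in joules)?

No external torque acts about the common axis, so total angular momentum is conserved.
Moments of inertia: I_A = (19.9)(0.188)² = 0.7033 kg·m²; I_B = (5.56)(0.381)² = 0.8071 kg·m².
Taking A's sense as positive: L = (0.7033)(1.13) = 0.7948 kg·m²·rev/s.
Combined I = 0.7033 + 0.8071 = 1.510 kg·m².
ω_f = L / I = 0.7948 / 1.510 = 0.5262 rev/s.
KE_i = ½ΣIω² = 17.73 J; KE_f = ½(1.510)(3.306)² = 8.255 J.

ΔKE ≈ -9.47 J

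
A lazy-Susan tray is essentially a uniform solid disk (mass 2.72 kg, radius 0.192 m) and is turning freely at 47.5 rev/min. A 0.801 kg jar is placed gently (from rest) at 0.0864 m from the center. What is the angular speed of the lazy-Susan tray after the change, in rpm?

No external torque acts about the center; L_before = L_after.
I_p = ½(2.72)(0.192)² = 0.05014 kg·m².
Added inertia Σmr² = (0.801)(0.0864)² = 0.005979 kg·m²; I_f = 0.05014 + 0.005979 = 0.05611 kg·m².
ω_f = I_p ω_i / I_f = (0.05014)(47.5) / 0.05611 = 42.44 rpm.

ω_f ≈ 42.4 rpm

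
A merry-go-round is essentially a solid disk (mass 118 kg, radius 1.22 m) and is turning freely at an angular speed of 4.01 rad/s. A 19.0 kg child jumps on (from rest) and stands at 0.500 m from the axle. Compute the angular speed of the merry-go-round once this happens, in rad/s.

No external torque acts about the axle; L_before = L_after.
I_p = ½(118)(1.22)² = 87.82 kg·m².
Added inertia Σmr² = (19.0)(0.500)² = 4.750 kg·m²; I_f = 87.82 + 4.750 = 92.57 kg·m².
ω_f = I_p ω_i / I_f = (87.82)(4.01) / 92.57 = 3.804 rad/s.

ω_f ≈ 3.80 rad/s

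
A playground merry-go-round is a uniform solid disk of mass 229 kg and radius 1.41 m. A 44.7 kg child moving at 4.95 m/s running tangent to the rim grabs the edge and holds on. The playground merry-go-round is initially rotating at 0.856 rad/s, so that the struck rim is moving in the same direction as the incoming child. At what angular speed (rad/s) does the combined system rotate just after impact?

The axle reaction passes through the axle and exerts no torque about it; angular momentum about the axle is conserved through the impact.
I_p = ½(229)(1.41)² = 227.6 kg·m². Taking the sense of the child's angular momentum as positive, L_{child} = m v R = (44.7)(4.95)(1.41) = 312.0 kg·m²/s.
L_i = +I_p ω_p + m v R = +(227.6)(0.856) + 312.0 = 506.8 kg·m²/s.
After sticking, I_f = I_p + m R² = 227.6 + (44.7)(1.41)² = 316.5 kg·m².
ω_f = L_i / I_f = 506.8 / 316.5 = 1.601 rad/s.

|ω_f| ≈ 1.60 rad/s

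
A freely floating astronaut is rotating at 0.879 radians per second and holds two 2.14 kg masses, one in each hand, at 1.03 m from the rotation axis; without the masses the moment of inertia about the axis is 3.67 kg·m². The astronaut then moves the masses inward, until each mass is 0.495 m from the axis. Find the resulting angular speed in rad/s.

No external torque acts about the spin axis, so angular momentum is conserved.
I₁ = 3.67 + 2(2.14)(1.03)² = 8.211 kg·m²; I₂ = 3.67 + 2(2.14)(0.495)² = 4.719 kg·m².
ω₂ = I₁ω₁ / I₂ = (8.211)(0.879 rad/s) / (4.719) = 1.529 rad/s.

ω₂ ≈ 1.53 rad/s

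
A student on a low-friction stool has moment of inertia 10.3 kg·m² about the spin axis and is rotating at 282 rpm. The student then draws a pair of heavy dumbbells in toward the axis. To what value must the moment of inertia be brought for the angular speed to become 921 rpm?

With no external torque about the axis, L is conserved: I₁ω₁ = I₂ω₂.
I₂ = I₁ω₁ / ω₂ = (10.3)(282) / (921) = 3.154 kg·m².

I₂ ≈ 3.15 kg·m²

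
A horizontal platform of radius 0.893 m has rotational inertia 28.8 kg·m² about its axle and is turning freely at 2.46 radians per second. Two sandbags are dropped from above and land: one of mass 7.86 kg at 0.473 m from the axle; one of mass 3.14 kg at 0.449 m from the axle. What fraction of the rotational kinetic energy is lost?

The added mass arrives with no angular momentum about the axle, and any external torque about the axle is negligible, so the system's angular momentum is conserved.
Added inertia Σmr² = (7.86)(0.473)² + (3.14)(0.449)² = 2.392 kg·m²; I_f = 28.80 + 2.392 = 31.19 kg·m².
ω_f = I_p ω_i / I_f = (28.80)(2.46) / 31.19 = 2.271 rad/s.
KE_i = ½(28.80)(2.460 rad/s)² = 87.14 J; KE_f = ½(31.19)(2.271)² = 80.46 J.
Fraction lost = 0.07667.

fraction ≈ 0.0767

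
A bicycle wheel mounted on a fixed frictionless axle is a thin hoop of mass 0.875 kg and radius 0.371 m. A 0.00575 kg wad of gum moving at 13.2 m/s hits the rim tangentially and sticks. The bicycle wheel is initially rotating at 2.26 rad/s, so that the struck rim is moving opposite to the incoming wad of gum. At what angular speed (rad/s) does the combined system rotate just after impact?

About the axle the impulsive forces during the collision are internal, so angular momentum about that axis is conserved.
I_p = (0.875)(0.371)² = 0.1204 kg·m². Taking the sense of the wad of gum's angular momentum as positive, L_{wad} = m v R = (0.00575)(13.2)(0.371) = 0.02816 kg·m²/s.
L_i = −I_p ω_p + m v R = −(0.1204)(2.26) + 0.02816 = -0.2440 kg·m²/s.
After sticking, I_f = I_p + m R² = 0.1204 + (0.00575)(0.371)² = 0.1212 kg·m².
ω_f = L_i / I_f = -0.2440 / 0.1212 = -2.013 rad/s.

|ω_f| ≈ 2.01 rad/s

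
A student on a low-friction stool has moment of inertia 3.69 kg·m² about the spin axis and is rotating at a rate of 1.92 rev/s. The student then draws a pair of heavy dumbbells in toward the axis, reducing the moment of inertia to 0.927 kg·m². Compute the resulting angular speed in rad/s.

ω₂ ≈ 48.0 rad/s

No external torque acts about the spin axis, so angular momentum is conserved.
ω₂ = I₁ω₁ / I₂ = (3.690)(1.92 rev/s) / (0.9270) = 7.643 rev/s = 48.02 rad/s.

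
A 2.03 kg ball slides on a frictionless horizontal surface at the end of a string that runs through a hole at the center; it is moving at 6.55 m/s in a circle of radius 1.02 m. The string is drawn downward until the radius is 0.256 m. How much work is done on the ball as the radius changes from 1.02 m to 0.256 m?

Central (radial) force ⇒ zero torque about the center ⇒ m v r is constant.
v₂ = v₁ r₁ / r₂ = (6.55)(1.02) / (0.256) = 26.10 m/s.
W = ΔKE = ½m(v₂² − v₁²) = 647.8 J.

W ≈ 648 J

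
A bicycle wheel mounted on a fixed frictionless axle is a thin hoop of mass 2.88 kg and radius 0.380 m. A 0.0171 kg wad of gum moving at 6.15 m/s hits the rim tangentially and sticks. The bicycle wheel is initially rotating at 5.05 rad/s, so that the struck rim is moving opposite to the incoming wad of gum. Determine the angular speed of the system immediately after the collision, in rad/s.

The axle reaction passes through the axle and exerts no torque about it; angular momentum about the axle is conserved through the impact.
I_p = (2.88)(0.380)² = 0.4159 kg·m². Taking the sense of the wad of gum's angular momentum as positive, L_{wad} = m v R = (0.0171)(6.15)(0.380) = 0.03996 kg·m²/s.
L_i = −I_p ω_p + m v R = −(0.4159)(5.05) + 0.03996 = -2.060 kg·m²/s.
After sticking, I_f = I_p + m R² = 0.4159 + (0.0171)(0.380)² = 0.4183 kg·m².
ω_f = L_i / I_f = -2.060 / 0.4183 = -4.925 rad/s.

|ω_f| ≈ 4.92 rad/s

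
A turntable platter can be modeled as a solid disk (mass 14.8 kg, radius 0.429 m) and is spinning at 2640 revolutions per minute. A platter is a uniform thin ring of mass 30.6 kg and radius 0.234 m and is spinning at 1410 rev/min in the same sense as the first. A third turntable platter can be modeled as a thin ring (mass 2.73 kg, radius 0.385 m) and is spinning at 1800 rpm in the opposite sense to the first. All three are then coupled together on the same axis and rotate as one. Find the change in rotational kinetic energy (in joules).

ΔKE ≈ -33900 J

No external torque acts about the common axis, so total angular momentum is conserved.
Moments of inertia: I_A = ½(14.8)(0.429)² = 1.362 kg·m²; I_B = (30.6)(0.234)² = 1.676 kg·m²; I_C = (2.73)(0.385)² = 0.4047 kg·m².
Taking A's sense as positive: L = (1.362)(2640) + (1.676)(1410) − (0.4047)(1800) = 5230 kg·m²·rpm.
Combined I = 1.362 + 1.676 + 0.4047 = 3.442 kg·m².
ω_f = L / I = 5230 / 3.442 = 1519 rpm.
KE_i = ½ΣIω² = 77500 J; KE_f = ½(3.442)(159.1)² = 43560 J.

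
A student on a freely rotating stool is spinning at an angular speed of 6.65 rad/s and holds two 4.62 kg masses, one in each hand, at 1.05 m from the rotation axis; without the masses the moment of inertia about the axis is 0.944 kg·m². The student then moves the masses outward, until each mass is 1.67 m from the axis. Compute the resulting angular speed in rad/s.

Angular momentum about the spin axis is conserved since the torque about it is zero.
I₁ = 0.944 + 2(4.62)(1.05)² = 11.13 kg·m²; I₂ = 0.944 + 2(4.62)(1.67)² = 26.71 kg·m².
ω₂ = I₁ω₁ / I₂ = (11.13)(6.65 rad/s) / (26.71) = 2.771 rad/s.

ω₂ ≈ 2.77 rad/s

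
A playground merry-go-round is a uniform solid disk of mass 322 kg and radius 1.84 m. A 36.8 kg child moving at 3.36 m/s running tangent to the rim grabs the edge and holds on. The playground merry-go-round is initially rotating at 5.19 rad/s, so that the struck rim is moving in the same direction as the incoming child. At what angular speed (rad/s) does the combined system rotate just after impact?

|ω_f| ≈ 4.56 rad/s

About the axle the impulsive forces during the collision are internal, so angular momentum about that axis is conserved.
I_p = ½(322)(1.84)² = 545.1 kg·m². Taking the sense of the child's angular momentum as positive, L_{child} = m v R = (36.8)(3.36)(1.84) = 227.5 kg·m²/s.
L_i = +I_p ω_p + m v R = +(545.1)(5.19) + 227.5 = 3056 kg·m²/s.
After sticking, I_f = I_p + m R² = 545.1 + (36.8)(1.84)² = 669.7 kg·m².
ω_f = L_i / I_f = 3056 / 669.7 = 4.564 rad/s.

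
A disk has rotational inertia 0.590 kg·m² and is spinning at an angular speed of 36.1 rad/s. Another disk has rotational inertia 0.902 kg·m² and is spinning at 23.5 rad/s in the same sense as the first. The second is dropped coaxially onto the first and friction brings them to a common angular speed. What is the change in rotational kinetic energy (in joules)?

ΔKE ≈ -28.3 J

The coupling torques are internal; angular momentum about the shared axis is conserved.
Taking A's sense as positive: L = (0.5900)(36.1) + (0.9020)(23.5) = 42.50 kg·m²·rad/s.
Combined I = 0.5900 + 0.9020 = 1.492 kg·m².
ω_f = L / I = 42.50 / 1.492 = 28.48 rad/s.
KE_i = ½ΣIω² = 633.5 J; KE_f = ½(1.492)(28.48)² = 605.2 J.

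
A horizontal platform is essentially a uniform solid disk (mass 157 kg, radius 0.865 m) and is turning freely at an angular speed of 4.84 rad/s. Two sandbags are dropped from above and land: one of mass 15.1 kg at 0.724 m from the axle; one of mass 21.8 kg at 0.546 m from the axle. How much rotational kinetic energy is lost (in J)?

No external torque acts about the axle; L_before = L_after.
I_p = ½(157)(0.865)² = 58.74 kg·m².
Added inertia Σmr² = (15.1)(0.724)² + (21.8)(0.546)² = 14.41 kg·m²; I_f = 58.74 + 14.41 = 73.15 kg·m².
ω_f = I_p ω_i / I_f = (58.74)(4.84) / 73.15 = 3.886 rad/s.
KE_i = ½(58.74)(4.840 rad/s)² = 688.0 J; KE_f = ½(73.15)(3.886)² = 552.4 J.

energy lost ≈ 136 J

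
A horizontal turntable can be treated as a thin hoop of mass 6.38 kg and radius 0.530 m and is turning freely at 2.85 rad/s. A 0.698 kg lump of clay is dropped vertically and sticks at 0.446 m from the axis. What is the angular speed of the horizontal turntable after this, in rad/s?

ω_f ≈ 2.65 rad/s

The added mass arrives with no angular momentum about the axis, and any external torque about the axis is negligible, so the system's angular momentum is conserved.
I_p = (6.38)(0.530)² = 1.792 kg·m².
Added inertia Σmr² = (0.698)(0.446)² = 0.1388 kg·m²; I_f = 1.792 + 0.1388 = 1.931 kg·m².
ω_f = I_p ω_i / I_f = (1.792)(2.85) / 1.931 = 2.645 rad/s.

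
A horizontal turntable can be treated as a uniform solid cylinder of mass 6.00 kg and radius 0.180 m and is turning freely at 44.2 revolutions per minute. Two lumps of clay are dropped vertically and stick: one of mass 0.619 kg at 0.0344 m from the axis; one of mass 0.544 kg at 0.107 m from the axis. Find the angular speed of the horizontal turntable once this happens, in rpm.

ω_f ≈ 41.2 rpm

The added mass arrives with no angular momentum about the axis, and any external torque about the axis is negligible, so the system's angular momentum is conserved.
I_p = ½(6.00)(0.180)² = 0.09720 kg·m².
Added inertia Σmr² = (0.619)(0.0344)² + (0.544)(0.107)² = 0.006961 kg·m²; I_f = 0.09720 + 0.006961 = 0.1042 kg·m².
ω_f = I_p ω_i / I_f = (0.09720)(44.2) / 0.1042 = 41.25 rpm.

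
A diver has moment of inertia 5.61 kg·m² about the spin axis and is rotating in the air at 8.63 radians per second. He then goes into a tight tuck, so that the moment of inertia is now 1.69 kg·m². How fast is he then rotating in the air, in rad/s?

ω₂ ≈ 28.6 rad/s

No external torque acts about the spin axis, so angular momentum is conserved.
ω₂ = I₁ω₁ / I₂ = (5.610)(8.63 rad/s) / (1.690) = 28.65 rad/s.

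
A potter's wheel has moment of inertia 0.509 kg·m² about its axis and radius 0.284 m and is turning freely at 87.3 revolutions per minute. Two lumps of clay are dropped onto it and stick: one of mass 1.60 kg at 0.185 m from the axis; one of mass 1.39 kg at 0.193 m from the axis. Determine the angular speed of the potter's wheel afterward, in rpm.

ω_f ≈ 72.2 rpm

No external torque acts about the axis; L_before = L_after.
Added inertia Σmr² = (1.60)(0.185)² + (1.39)(0.193)² = 0.1065 kg·m²; I_f = 0.5090 + 0.1065 = 0.6155 kg·m².
ω_f = I_p ω_i / I_f = (0.5090)(87.3) / 0.6155 = 72.19 rpm.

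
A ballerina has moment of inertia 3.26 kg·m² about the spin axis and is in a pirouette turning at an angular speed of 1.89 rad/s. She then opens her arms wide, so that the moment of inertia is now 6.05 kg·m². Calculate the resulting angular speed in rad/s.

ω₂ ≈ 1.02 rad/s

Angular momentum about the spin axis is conserved since the torque about it is zero.
ω₂ = I₁ω₁ / I₂ = (3.260)(1.89 rad/s) / (6.050) = 1.018 rad/s.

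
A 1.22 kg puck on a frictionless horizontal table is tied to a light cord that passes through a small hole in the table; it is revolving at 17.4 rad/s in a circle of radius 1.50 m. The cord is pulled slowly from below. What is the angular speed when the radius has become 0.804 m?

No torque about the axis ⇒ m r₁² ω₁ = m r₂² ω₂.
ω₂ = ω₁ (r₁/r₂)² = (17.4)(1.50/0.804)² = 60.56 rad/s.

ω₂ ≈ 60.6 rad/s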